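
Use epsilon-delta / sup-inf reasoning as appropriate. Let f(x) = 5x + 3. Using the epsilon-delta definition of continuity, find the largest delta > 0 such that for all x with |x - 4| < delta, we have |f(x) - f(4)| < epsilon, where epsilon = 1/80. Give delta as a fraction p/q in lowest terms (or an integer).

We compute f(4) = 5*(4) + 3 = 23.
|f(x) - f(4)| = |5x + 3 - (23)| = |5(x - 4)| = 5|x - 4|.
We need 5|x - 4| < 1/80, i.e. |x - 4| < 1/80 / 5 = 1/400.
So any delta <= 1/400 works. Conversely, if delta > 1/400, then x = 4 + 1/400 satisfies |x - 4| = 1/400 < delta but |f(x) - f(4)| = 5 * 1/400 = 1/80, which is not < 1/80; so no larger delta works.
Hence the largest such delta is 1/400.

1/400


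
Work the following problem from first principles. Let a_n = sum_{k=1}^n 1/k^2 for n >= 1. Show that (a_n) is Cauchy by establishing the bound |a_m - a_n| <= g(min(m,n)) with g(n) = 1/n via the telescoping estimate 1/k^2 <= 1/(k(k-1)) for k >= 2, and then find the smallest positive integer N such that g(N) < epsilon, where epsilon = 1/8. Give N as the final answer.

For m > n >= 1: |a_m - a_n| = sum_{k=n+1}^m 1/k^2.
Use 1/k^2 <= 1/(k(k-1)) = 1/(k-1) - 1/k for k >= 2:
sum_{k=n+1}^m 1/k^2 <= sum_{k=n+1}^m (1/(k-1) - 1/k) = 1/n - 1/m <= 1/n.
By symmetry the same bound holds with n,m swapped, so |a_m - a_n| <= 1/min(m,n) = g(min(m,n)). Since g(n) -> 0, (a_n) is Cauchy.
Now solve g(N) < 1/8: 1/N < 1/8 <=> N > 1/(1/8) = 8.
The smallest integer strictly greater than 8 is N = 9.
Check: g(9) = 1/9 < 1/8; g(8) = 1/8 >= 1/8. So N = 9.

9


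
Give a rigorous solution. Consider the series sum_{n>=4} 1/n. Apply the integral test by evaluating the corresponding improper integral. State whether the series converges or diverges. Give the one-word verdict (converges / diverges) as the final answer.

Let f(x) = 1/x. Then f is positive, continuous, and decreasing on [4, infinity), so the integral test applies.
Compute the improper integral int_{4}^infinity f(x) dx:
  antiderivative F(x) = log(x).
  As x -> infinity, log(x) -> infinity.
  So int = infinity - log(4) = infinity. By the integral test, the series diverges.

diverges


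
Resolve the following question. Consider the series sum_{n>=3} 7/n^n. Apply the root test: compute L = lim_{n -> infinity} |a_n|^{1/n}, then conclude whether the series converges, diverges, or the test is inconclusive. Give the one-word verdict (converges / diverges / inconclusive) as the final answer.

Let a_n denote the general term. Form |a_n|^(1/n) and simplify:
|a_n|^(1/n) = 7^(1/n)/n
Take the limit as n -> infinity: L = 0.
Since L = 0 < 1, the root test implies convergence.

converges


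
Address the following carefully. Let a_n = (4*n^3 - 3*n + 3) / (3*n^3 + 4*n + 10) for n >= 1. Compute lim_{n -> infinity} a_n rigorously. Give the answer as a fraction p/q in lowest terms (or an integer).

Divide numerator and denominator by n^3, the highest power:
numerator / n^3 = 4 - 3/n^2 + 3/n^3
denominator / n^3 = 3 + 4/n^2 + 10/n^3
As n -> infinity, all terms of the form c/n^k (k >= 1) tend to 0.
So numerator / n^3 -> 4 and denominator / n^3 -> 3.
Therefore lim a_n = 4/3.

4/3


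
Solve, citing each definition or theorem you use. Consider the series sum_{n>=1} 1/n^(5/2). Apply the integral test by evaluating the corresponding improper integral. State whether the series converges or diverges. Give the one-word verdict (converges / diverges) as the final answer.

Let f(x) = x^(-5/2). Then f is positive, continuous, and decreasing on [1, infinity), so the integral test applies.
Compute the improper integral int_{1}^infinity f(x) dx:
  antiderivative F(x) = -2/(3*x^(3/2)).
  As x -> infinity, F(x) -> 0 (since p = 5/2 > 1).
  So int = F(infinity) - F(1) = 0 - (-2/3) = 2/3.
  Finite, so by the integral test, the series converges.

converges


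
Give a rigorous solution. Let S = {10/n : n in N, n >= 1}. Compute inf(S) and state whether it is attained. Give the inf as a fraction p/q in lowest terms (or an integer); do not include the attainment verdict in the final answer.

Analysis:
- Values: 10, 5, 10/3, 5/2, ... strictly decreasing.
- The maximum is 10 (n=1); sup = 10 (attained).
- The set is bounded below by 0; 10/n -> 0 so 0 is the greatest lower bound.
- 0 is not in the set, so inf = 0 is not attained.
Conclusion: inf(S) = 0, not attained in S.

0


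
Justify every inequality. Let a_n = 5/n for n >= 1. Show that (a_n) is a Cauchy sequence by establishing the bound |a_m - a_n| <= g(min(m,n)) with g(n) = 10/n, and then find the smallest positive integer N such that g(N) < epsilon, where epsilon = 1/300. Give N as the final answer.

For any m, n >= 1, by the triangle inequality:
|a_m - a_n| = |5/m - 5/n| <= 5*1/m + 5*1/n <= 10/min(m,n).
So g(n) = 10/n bounds the Cauchy difference. Since g(n) -> 0, (a_n) is Cauchy.
Now solve g(N) < 1/300: 10/N < 1/300 <=> N > 10 / (1/300) = 3000.
The smallest integer strictly greater than 3000 is N = 3001.
Check: g(3001) = 10/3001 = 10/3001 < 1/300; g(3000) = 1/300 >= 1/300. So N = 3001.

3001


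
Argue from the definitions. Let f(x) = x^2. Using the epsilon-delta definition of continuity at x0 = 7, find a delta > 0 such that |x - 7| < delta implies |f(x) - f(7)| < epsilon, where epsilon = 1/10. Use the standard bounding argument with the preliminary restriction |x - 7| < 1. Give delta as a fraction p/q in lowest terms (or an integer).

Factor: |x^2 - (7)^2| = |x - 7| * |x + 7|.
Impose |x - 7| < 1 first. Then |x + 7| = |(x - 7) + 2*(7)| <= |x - 7| + 2*|7| < 1 + 14 = 15.
So |x^2 - (7)^2| < delta * 15.
We need delta * 15 <= 1/10, i.e. delta <= 1/10/15 = 1/150.
Since 1/150 < 1, this is tighter than 1; take delta = 1/150.
So delta = 1/150 works.

1/150


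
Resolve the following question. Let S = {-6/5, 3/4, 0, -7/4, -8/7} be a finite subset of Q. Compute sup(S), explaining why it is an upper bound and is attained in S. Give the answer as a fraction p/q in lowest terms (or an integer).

S is finite, so sup(S) = max(S).
Sorted decreasing:
3/4, 0, -8/7, -6/5, -7/4
The extremum is 3/4.
For every x in S, x <= 3/4. And 3/4 is in S, so it is attained.
Therefore sup(S) = 3/4.

3/4


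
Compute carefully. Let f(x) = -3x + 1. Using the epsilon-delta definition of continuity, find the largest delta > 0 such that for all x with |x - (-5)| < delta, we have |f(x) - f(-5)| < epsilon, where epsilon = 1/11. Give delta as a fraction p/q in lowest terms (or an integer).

We compute f(-5) = -3*(-5) + 1 = 16.
|f(x) - f(-5)| = |-3x + 1 - (16)| = |-3(x - (-5))| = 3|x - (-5)|.
We need 3|x - (-5)| < 1/11, i.e. |x - (-5)| < 1/11 / 3 = 1/33.
So any delta <= 1/33 works. Conversely, if delta > 1/33, then x = -5 + 1/33 satisfies |x - (-5)| = 1/33 < delta but |f(x) - f(-5)| = 3 * 1/33 = 1/11, which is not < 1/11; so no larger delta works.
Hence the largest such delta is 1/33.

1/33


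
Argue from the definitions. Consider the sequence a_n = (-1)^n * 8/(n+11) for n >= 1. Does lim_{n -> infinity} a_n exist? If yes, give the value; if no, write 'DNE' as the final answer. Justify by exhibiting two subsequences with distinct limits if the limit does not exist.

Examine the behaviour of a_n along subsequences.
Even-n subsequence a_{2k} = 8/(2k+11) -> 0. Odd-n subsequence a_{2k+1} = -8/(2k+12) -> 0. Both tend to 0, which suggests the limit is 0; verify directly.
|a_n - 0| = 8/(n+11) < 8/n for every n >= 1.
Given epsilon > 0, choose a positive integer N > 8/epsilon. Then for all n >= N, |a_n| < 8/n <= 8/N < epsilon.
So by the definition of the limit, lim a_n exists and equals 0.

0


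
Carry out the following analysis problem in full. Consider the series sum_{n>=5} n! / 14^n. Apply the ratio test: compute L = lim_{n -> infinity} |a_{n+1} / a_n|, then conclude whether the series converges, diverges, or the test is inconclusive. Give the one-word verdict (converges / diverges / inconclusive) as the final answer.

Let a_n denote the general term. Form the ratio a_{n+1}/a_n and simplify:
a_{n+1}/a_n = n/14 + 1/14
Take the limit as n -> infinity: L = infinity.
Since L = infinity > 1 (or L = infinity), the ratio test implies the series diverges.

diverges


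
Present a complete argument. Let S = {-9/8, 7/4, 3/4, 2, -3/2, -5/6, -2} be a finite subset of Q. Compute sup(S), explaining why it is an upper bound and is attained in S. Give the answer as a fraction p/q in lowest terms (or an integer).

S is finite, so sup(S) = max(S).
Sorted decreasing:
2, 7/4, 3/4, -5/6, -9/8, -3/2, -2
The extremum is 2.
For every x in S, x <= 2. And 2 is in S, so it is attained.
Therefore sup(S) = 2.

2


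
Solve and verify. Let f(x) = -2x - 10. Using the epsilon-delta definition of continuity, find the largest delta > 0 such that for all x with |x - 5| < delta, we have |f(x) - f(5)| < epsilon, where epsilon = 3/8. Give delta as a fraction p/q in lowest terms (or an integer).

We compute f(5) = -2*(5) - 10 = -20.
|f(x) - f(5)| = |-2x - 10 - (-20)| = |-2(x - 5)| = 2|x - 5|.
We need 2|x - 5| < 3/8, i.e. |x - 5| < 3/8 / 2 = 3/16.
So any delta <= 3/16 works. Conversely, if delta > 3/16, then x = 5 + 3/16 satisfies |x - 5| = 3/16 < delta but |f(x) - f(5)| = 2 * 3/16 = 3/8, which is not < 3/8; so no larger delta works.
Hence the largest such delta is 3/16.

3/16


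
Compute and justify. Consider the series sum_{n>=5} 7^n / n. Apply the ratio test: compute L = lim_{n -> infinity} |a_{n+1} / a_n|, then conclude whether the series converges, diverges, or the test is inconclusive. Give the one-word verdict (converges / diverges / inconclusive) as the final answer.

Let a_n denote the general term. Form the ratio a_{n+1}/a_n and simplify:
a_{n+1}/a_n = 7*n/(n + 1)
Take the limit as n -> infinity: L = 7.
Since L = 7 > 1 (or L = infinity), the ratio test implies the series diverges.

diverges


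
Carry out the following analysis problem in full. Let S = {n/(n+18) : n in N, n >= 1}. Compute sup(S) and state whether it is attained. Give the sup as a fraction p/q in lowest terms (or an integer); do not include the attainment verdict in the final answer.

Analysis:
- Values: 1/19, 1/10, 1/7, 2/11, ... strictly increasing.
- Minimum is 1/19 (n=1); inf = 1/19 (attained).
- n/(n+18) = 1 - 18/(n+18) -> 1 from below as n -> infinity, and never equals 1.
- So sup = 1 (not attained).
Conclusion: sup(S) = 1, not attained in S.

1


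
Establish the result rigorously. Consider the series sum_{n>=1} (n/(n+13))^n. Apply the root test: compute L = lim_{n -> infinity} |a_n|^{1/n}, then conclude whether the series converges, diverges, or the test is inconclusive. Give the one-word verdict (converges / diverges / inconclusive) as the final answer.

Let a_n denote the general term. Form |a_n|^(1/n) and simplify:
|a_n|^(1/n) = n/(n + 13)
Take the limit as n -> infinity: L = 1.
Since L = 1, the root test is inconclusive. (In fact a_n = (n/(n+13))^n -> e^(-13) != 0, so the nth-term test shows divergence; but the root test itself gives no conclusion.)

inconclusive


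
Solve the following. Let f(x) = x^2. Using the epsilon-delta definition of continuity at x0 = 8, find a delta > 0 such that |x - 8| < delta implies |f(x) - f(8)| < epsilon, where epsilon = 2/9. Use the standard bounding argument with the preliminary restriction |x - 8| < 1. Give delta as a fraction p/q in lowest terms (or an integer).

Factor: |x^2 - (8)^2| = |x - 8| * |x + 8|.
Impose |x - 8| < 1 first. Then |x + 8| = |(x - 8) + 2*(8)| <= |x - 8| + 2*|8| < 1 + 16 = 17.
So |x^2 - (8)^2| < delta * 17.
We need delta * 17 <= 2/9, i.e. delta <= 2/9/17 = 2/153.
Since 2/153 < 1, this is tighter than 1; take delta = 2/153.
So delta = 2/153 works.

2/153


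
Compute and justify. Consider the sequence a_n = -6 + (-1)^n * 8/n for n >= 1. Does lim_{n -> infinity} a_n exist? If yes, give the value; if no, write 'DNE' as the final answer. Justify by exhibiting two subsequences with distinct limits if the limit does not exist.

Examine the behaviour of a_n along subsequences.
Even-n subsequence a_{2k} = -6 + 8/(2k) -> -6. Odd-n subsequence a_{2k+1} = -6 - 8/(2k+1) -> -6. Both tend to -6, which suggests the limit is -6; verify directly.
|a_n - (-6)| = |(-1)^n * 8/n| = 8/n for every n >= 1.
Given epsilon > 0, choose a positive integer N > 8/epsilon. Then for all n >= N, |a_n - (-6)| = 8/n <= 8/N < epsilon.
So by the definition of the limit, lim a_n exists and equals -6.

-6


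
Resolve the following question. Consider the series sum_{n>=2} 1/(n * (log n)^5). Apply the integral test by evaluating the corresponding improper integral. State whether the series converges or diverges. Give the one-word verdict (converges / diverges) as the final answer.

Let f(x) = 1/(x*log(x)^5). Then f is positive, continuous, and decreasing on [2, infinity), so the integral test applies.
Compute the improper integral int_{2}^infinity f(x) dx:
  antiderivative F(x) = -1/(4*log(x)^4).
  F(x) -> 0 as x -> infinity.  int = 0 - F(2) = 1/(4*log(2)^4) < infinity. By the integral test, the series converges.

converges


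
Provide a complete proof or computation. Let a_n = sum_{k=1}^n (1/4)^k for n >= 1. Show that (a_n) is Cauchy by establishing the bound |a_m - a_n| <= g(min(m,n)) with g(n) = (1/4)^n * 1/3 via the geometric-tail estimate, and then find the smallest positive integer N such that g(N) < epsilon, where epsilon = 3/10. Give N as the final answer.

For m > n >= 1: |a_m - a_n| = sum_{k=n+1}^m (1/4)^k < sum_{k=n+1}^infinity (1/4)^k = (1/4)^(n+1) / (1 - 1/4) = (1/4)^n * (1/4) * (4/3) = (1/4)^n * 1/3.
So g(n) = (1/4)^n / 3. Since g(n) -> 0, (a_n) is Cauchy.
Now solve g(N) < 3/10: (1/4)^N / 3 < 3/10 <=> 4^N > 1 / (3 * 3/10) = 10/9.
Check powers of 4: 4^0 = 1 <= 10/9, 4^1 = 4 > 10/9.
So the smallest such N is 1. Check: g(1) = 1/(3 * 4) = 1/12 < 3/10.

1


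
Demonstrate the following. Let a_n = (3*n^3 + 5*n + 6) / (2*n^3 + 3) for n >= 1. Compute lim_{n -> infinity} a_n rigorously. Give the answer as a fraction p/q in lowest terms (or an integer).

Divide numerator and denominator by n^3, the highest power:
numerator / n^3 = 3 + 5/n^2 + 6/n^3
denominator / n^3 = 2 + 3/n^3
As n -> infinity, all terms of the form c/n^k (k >= 1) tend to 0.
So numerator / n^3 -> 3 and denominator / n^3 -> 2.
Therefore lim a_n = 3/2.

3/2


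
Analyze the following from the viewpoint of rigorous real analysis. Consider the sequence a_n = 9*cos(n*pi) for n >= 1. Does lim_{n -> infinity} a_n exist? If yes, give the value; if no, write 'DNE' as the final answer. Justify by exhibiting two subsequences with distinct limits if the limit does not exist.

Examine the behaviour of a_n along subsequences.
cos(n*pi) = (-1)^n, so a_n = 9*(-1)^n. a_{2k} = 9 -> 9. a_{2k+1} = -9 -> -9.
Since these two subsequential limits are 9 and -9, distinct, the full sequence cannot converge (a convergent sequence has all subsequences tending to the same limit). So lim a_n does not exist.

DNE


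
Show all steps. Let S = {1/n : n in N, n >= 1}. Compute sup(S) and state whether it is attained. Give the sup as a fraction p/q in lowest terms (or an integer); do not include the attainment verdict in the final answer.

Analysis:
- Values: 1, 1/2, 1/3, 1/4, ... strictly decreasing.
- The maximum is 1 (n=1); sup = 1 (attained).
- The set is bounded below by 0; 1/n -> 0 so 0 is the greatest lower bound.
- 0 is not in the set, so inf = 0 is not attained.
Conclusion: sup(S) = 1, attained in S.

1


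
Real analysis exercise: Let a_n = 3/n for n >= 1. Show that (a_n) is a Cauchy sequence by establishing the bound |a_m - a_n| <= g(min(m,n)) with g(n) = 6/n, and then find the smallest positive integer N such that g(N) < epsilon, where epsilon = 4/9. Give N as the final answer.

For any m, n >= 1, by the triangle inequality:
|a_m - a_n| = |3/m - 3/n| <= 3*1/m + 3*1/n <= 6/min(m,n).
So g(n) = 6/n bounds the Cauchy difference. Since g(n) -> 0, (a_n) is Cauchy.
Now solve g(N) < 4/9: 6/N < 4/9 <=> N > 6 / (4/9) = 27/2.
The smallest integer strictly greater than 27/2 is N = 14.
Check: g(14) = 6/14 = 3/7 < 4/9; g(13) = 6/13 >= 4/9. So N = 14.

14


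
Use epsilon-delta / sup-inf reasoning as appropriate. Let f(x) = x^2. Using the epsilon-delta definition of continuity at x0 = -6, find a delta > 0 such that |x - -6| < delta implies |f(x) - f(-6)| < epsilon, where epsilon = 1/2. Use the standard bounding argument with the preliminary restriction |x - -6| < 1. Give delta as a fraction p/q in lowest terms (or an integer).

Factor: |x^2 - (-6)^2| = |x - -6| * |x + -6|.
Impose |x - -6| < 1 first. Then |x + -6| = |(x - -6) + 2*(-6)| <= |x - -6| + 2*|-6| < 1 + 12 = 13.
So |x^2 - (-6)^2| < delta * 13.
We need delta * 13 <= 1/2, i.e. delta <= 1/2/13 = 1/26.
Since 1/26 < 1, this is tighter than 1; take delta = 1/26.
So delta = 1/26 works.

1/26


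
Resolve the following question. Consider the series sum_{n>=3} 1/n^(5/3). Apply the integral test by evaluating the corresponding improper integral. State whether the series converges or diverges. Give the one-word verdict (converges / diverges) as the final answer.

Let f(x) = x^(-5/3). Then f is positive, continuous, and decreasing on [3, infinity), so the integral test applies.
Compute the improper integral int_{3}^infinity f(x) dx:
  antiderivative F(x) = -3/(2*x^(2/3)).
  As x -> infinity, F(x) -> 0 (since p = 5/3 > 1).
  So int = F(infinity) - F(3) = 0 - (-3^(1/3)/2) = 3^(1/3)/2.
  Finite, so by the integral test, the series converges.

converges


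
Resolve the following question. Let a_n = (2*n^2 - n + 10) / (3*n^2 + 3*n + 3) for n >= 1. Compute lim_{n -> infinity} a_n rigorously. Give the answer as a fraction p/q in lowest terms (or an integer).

Divide numerator and denominator by n^2, the highest power:
numerator / n^2 = 2 - 1/n + 10/n^2
denominator / n^2 = 3 + 3/n + 3/n^2
As n -> infinity, all terms of the form c/n^k (k >= 1) tend to 0.
So numerator / n^2 -> 2 and denominator / n^2 -> 3.
Therefore lim a_n = 2/3.

2/3


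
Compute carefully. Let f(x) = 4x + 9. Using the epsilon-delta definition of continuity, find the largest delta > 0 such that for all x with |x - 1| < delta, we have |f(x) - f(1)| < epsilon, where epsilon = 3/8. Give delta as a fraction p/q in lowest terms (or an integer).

We compute f(1) = 4*(1) + 9 = 13.
|f(x) - f(1)| = |4x + 9 - (13)| = |4(x - 1)| = 4|x - 1|.
We need 4|x - 1| < 3/8, i.e. |x - 1| < 3/8 / 4 = 3/32.
So any delta <= 3/32 works. Conversely, if delta > 3/32, then x = 1 + 3/32 satisfies |x - 1| = 3/32 < delta but |f(x) - f(1)| = 4 * 3/32 = 3/8, which is not < 3/8; so no larger delta works.
Hence the largest such delta is 3/32.

3/32


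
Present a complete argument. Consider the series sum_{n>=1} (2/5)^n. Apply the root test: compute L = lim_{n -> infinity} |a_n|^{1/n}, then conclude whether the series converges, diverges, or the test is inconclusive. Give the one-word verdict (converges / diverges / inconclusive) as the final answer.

Let a_n denote the general term. Form |a_n|^(1/n) and simplify:
|a_n|^(1/n) = 2/5
Take the limit as n -> infinity: L = 2/5.
Since L = 2/5 < 1, the root test implies convergence.

converges


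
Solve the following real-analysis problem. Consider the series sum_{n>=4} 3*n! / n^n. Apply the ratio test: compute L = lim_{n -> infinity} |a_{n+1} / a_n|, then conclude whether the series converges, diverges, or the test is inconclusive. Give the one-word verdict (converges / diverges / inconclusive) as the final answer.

Let a_n denote the general term. Form the ratio a_{n+1}/a_n and simplify:
a_{n+1}/a_n = (n/(n + 1))^n
Take the limit as n -> infinity: L = exp(-1).
Since L = exp(-1) < 1, the ratio test implies the series converges.

converges


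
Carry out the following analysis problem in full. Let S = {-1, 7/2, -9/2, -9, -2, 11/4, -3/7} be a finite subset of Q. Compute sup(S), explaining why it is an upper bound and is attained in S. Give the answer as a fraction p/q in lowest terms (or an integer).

S is finite, so sup(S) = max(S).
Sorted decreasing:
7/2, 11/4, -3/7, -1, -2, -9/2, -9
The extremum is 7/2.
For every x in S, x <= 7/2. And 7/2 is in S, so it is attained.
Therefore sup(S) = 7/2.

7/2


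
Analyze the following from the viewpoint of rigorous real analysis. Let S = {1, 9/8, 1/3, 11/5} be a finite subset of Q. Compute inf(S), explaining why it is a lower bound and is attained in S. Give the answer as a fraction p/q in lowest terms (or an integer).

S is finite, so inf(S) = min(S).
Sorted increasing:
1/3, 1, 9/8, 11/5
The extremum is 1/3.
For every x in S, x >= 1/3. And 1/3 is in S, so it is attained.
Therefore inf(S) = 1/3.

1/3


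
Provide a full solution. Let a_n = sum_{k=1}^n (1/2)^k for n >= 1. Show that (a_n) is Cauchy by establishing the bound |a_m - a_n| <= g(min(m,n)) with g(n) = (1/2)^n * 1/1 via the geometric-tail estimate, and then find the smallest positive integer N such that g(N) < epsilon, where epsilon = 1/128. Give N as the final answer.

For m > n >= 1: |a_m - a_n| = sum_{k=n+1}^m (1/2)^k < sum_{k=n+1}^infinity (1/2)^k = (1/2)^(n+1) / (1 - 1/2) = (1/2)^n * (1/2) * (2/1) = (1/2)^n * 1/1.
So g(n) = (1/2)^n / 1. Since g(n) -> 0, (a_n) is Cauchy.
Now solve g(N) < 1/128: (1/2)^N / 1 < 1/128 <=> 2^N > 1 / (1 * 1/128) = 128.
Check powers of 2: 2^7 = 128 <= 128, 2^8 = 256 > 128.
So the smallest such N is 8. Check: g(8) = 1/(1 * 256) = 1/256 < 1/128.

8


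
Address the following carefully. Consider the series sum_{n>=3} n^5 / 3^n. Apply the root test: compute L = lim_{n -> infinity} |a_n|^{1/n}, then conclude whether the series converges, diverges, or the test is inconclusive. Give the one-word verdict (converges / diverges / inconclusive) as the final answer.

Let a_n denote the general term. Form |a_n|^(1/n) and simplify:
|a_n|^(1/n) = n^(5/n)/3
Take the limit as n -> infinity: L = 1/3.
Since L = 1/3 < 1, the root test implies convergence.

converges


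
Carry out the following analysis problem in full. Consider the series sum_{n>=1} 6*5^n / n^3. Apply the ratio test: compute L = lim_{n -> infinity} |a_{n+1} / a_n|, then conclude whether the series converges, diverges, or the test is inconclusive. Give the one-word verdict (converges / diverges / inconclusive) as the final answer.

Let a_n denote the general term. Form the ratio a_{n+1}/a_n and simplify:
a_{n+1}/a_n = 5*n^3/(n + 1)^3
Take the limit as n -> infinity: L = 5.
Since L = 5 > 1 (or L = infinity), the ratio test implies the series diverges.

diverges


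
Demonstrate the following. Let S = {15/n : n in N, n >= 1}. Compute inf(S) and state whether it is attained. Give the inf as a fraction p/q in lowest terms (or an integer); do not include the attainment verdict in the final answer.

Analysis:
- Values: 15, 15/2, 5, 15/4, ... strictly decreasing.
- The maximum is 15 (n=1); sup = 15 (attained).
- The set is bounded below by 0; 15/n -> 0 so 0 is the greatest lower bound.
- 0 is not in the set, so inf = 0 is not attained.
Conclusion: inf(S) = 0, not attained in S.

0


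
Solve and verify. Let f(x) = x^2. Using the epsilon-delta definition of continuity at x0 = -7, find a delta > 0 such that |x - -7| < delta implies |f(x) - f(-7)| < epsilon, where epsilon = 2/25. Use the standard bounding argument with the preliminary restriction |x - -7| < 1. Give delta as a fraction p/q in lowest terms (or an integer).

Factor: |x^2 - (-7)^2| = |x - -7| * |x + -7|.
Impose |x - -7| < 1 first. Then |x + -7| = |(x - -7) + 2*(-7)| <= |x - -7| + 2*|-7| < 1 + 14 = 15.
So |x^2 - (-7)^2| < delta * 15.
We need delta * 15 <= 2/25, i.e. delta <= 2/25/15 = 2/375.
Since 2/375 < 1, this is tighter than 1; take delta = 2/375.
So delta = 2/375 works.

2/375


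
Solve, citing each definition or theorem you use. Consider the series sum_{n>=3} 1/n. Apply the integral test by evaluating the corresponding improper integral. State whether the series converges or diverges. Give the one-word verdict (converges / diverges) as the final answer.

Let f(x) = 1/x. Then f is positive, continuous, and decreasing on [3, infinity), so the integral test applies.
Compute the improper integral int_{3}^infinity f(x) dx:
  antiderivative F(x) = log(x).
  As x -> infinity, log(x) -> infinity.
  So int = infinity - log(3) = infinity. By the integral test, the series diverges.

diverges


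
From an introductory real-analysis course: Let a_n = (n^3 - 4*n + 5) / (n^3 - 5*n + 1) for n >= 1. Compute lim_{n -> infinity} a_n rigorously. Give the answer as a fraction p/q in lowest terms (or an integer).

Divide numerator and denominator by n^3, the highest power:
numerator / n^3 = 1 - 4/n^2 + 5/n^3
denominator / n^3 = 1 - 5/n^2 + n^(-3)
As n -> infinity, all terms of the form c/n^k (k >= 1) tend to 0.
So numerator / n^3 -> 1 and denominator / n^3 -> 1.
Therefore lim a_n = 1.

1


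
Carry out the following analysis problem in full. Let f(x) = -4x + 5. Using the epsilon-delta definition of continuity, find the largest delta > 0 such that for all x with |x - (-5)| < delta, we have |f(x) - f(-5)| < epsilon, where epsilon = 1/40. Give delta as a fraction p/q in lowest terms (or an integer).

We compute f(-5) = -4*(-5) + 5 = 25.
|f(x) - f(-5)| = |-4x + 5 - (25)| = |-4(x - (-5))| = 4|x - (-5)|.
We need 4|x - (-5)| < 1/40, i.e. |x - (-5)| < 1/40 / 4 = 1/160.
So any delta <= 1/160 works. Conversely, if delta > 1/160, then x = -5 + 1/160 satisfies |x - (-5)| = 1/160 < delta but |f(x) - f(-5)| = 4 * 1/160 = 1/40, which is not < 1/40; so no larger delta works.
Hence the largest such delta is 1/160.

1/160


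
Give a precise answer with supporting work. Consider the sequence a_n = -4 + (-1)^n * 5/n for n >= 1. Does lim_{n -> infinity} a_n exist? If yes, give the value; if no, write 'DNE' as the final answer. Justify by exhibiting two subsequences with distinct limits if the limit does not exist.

Examine the behaviour of a_n along subsequences.
Even-n subsequence a_{2k} = -4 + 5/(2k) -> -4. Odd-n subsequence a_{2k+1} = -4 - 5/(2k+1) -> -4. Both tend to -4, which suggests the limit is -4; verify directly.
|a_n - (-4)| = |(-1)^n * 5/n| = 5/n for every n >= 1.
Given epsilon > 0, choose a positive integer N > 5/epsilon. Then for all n >= N, |a_n - (-4)| = 5/n <= 5/N < epsilon.
So by the definition of the limit, lim a_n exists and equals -4.

-4


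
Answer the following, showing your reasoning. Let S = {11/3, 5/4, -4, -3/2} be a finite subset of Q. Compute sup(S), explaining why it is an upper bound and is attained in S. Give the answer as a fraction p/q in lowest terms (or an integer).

S is finite, so sup(S) = max(S).
Sorted decreasing:
11/3, 5/4, -3/2, -4
The extremum is 11/3.
For every x in S, x <= 11/3. And 11/3 is in S, so it is attained.
Therefore sup(S) = 11/3.

11/3


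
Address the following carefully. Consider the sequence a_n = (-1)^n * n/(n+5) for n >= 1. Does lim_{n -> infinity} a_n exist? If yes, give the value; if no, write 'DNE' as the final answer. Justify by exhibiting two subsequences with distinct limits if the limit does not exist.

Examine the behaviour of a_n along subsequences.
a_{2k} = 2k/(2k+5) -> 1. a_{2k+1} = -(2k+1)/(2k+6) -> -1.
Since these two subsequential limits are 1 and -1, distinct, the full sequence cannot converge (a convergent sequence has all subsequences tending to the same limit). So lim a_n does not exist.

DNE


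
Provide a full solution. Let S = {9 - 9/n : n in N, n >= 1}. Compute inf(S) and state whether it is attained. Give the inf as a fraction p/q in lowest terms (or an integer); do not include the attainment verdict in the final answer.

Analysis:
- Values: 0, 9/2, 6, 27/4, ... strictly increasing.
- Minimum is 0 (n=1); inf = 0 (attained).
- 9 - 9/n -> 9 from below; sup = 9, not attained.
Conclusion: inf(S) = 0, attained in S.

0


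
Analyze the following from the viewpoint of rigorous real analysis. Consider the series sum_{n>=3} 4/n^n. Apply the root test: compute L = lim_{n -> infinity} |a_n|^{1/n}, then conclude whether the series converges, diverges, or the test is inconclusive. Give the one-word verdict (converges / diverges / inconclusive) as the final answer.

Let a_n denote the general term. Form |a_n|^(1/n) and simplify:
|a_n|^(1/n) = 2^(2/n)/n
Take the limit as n -> infinity: L = 0.
Since L = 0 < 1, the root test implies convergence.

converges


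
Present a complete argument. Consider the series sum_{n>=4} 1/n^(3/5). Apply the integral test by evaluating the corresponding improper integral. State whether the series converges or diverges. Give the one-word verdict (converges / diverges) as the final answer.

Let f(x) = x^(-3/5). Then f is positive, continuous, and decreasing on [4, infinity), so the integral test applies.
Compute the improper integral int_{4}^infinity f(x) dx:
  antiderivative F(x) = 5*x^(2/5)/2.
  As x -> infinity, F(x) -> infinity (since p = 3/5 < 1).
  So the integral diverges. By the integral test, the series diverges.

diverges


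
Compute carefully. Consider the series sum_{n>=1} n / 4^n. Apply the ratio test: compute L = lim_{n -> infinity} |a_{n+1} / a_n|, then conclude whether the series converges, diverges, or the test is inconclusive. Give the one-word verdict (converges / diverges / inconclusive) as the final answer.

Let a_n denote the general term. Form the ratio a_{n+1}/a_n and simplify:
a_{n+1}/a_n = (n + 1)/(4*n)
Take the limit as n -> infinity: L = 1/4.
Since L = 1/4 < 1, the ratio test implies the series converges.

converges


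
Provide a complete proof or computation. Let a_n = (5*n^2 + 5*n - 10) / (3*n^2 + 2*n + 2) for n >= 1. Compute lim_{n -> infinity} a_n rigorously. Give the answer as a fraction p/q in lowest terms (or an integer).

Divide numerator and denominator by n^2, the highest power:
numerator / n^2 = 5 + 5/n - 10/n^2
denominator / n^2 = 3 + 2/n + 2/n^2
As n -> infinity, all terms of the form c/n^k (k >= 1) tend to 0.
So numerator / n^2 -> 5 and denominator / n^2 -> 3.
Therefore lim a_n = 5/3.

5/3


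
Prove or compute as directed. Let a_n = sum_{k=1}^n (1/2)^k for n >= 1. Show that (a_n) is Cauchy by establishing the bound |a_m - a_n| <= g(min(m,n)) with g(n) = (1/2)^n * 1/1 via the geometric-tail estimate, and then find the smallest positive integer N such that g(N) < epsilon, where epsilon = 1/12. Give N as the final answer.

For m > n >= 1: |a_m - a_n| = sum_{k=n+1}^m (1/2)^k < sum_{k=n+1}^infinity (1/2)^k = (1/2)^(n+1) / (1 - 1/2) = (1/2)^n * (1/2) * (2/1) = (1/2)^n * 1/1.
So g(n) = (1/2)^n / 1. Since g(n) -> 0, (a_n) is Cauchy.
Now solve g(N) < 1/12: (1/2)^N / 1 < 1/12 <=> 2^N > 1 / (1 * 1/12) = 12.
Check powers of 2: 2^3 = 8 <= 12, 2^4 = 16 > 12.
So the smallest such N is 4. Check: g(4) = 1/(1 * 16) = 1/16 < 1/12.

4


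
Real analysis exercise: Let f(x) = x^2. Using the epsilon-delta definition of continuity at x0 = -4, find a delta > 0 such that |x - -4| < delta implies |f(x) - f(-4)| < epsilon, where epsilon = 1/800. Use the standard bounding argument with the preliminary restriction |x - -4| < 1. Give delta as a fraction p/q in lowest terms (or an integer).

Factor: |x^2 - (-4)^2| = |x - -4| * |x + -4|.
Impose |x - -4| < 1 first. Then |x + -4| = |(x - -4) + 2*(-4)| <= |x - -4| + 2*|-4| < 1 + 8 = 9.
So |x^2 - (-4)^2| < delta * 9.
We need delta * 9 <= 1/800, i.e. delta <= 1/800/9 = 1/7200.
Since 1/7200 < 1, this is tighter than 1; take delta = 1/7200.
So delta = 1/7200 works.

1/7200


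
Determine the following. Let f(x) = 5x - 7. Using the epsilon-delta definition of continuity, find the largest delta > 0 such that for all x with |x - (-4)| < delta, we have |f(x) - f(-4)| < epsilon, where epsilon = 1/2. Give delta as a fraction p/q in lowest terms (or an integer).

We compute f(-4) = 5*(-4) - 7 = -27.
|f(x) - f(-4)| = |5x - 7 - (-27)| = |5(x - (-4))| = 5|x - (-4)|.
We need 5|x - (-4)| < 1/2, i.e. |x - (-4)| < 1/2 / 5 = 1/10.
So any delta <= 1/10 works. Conversely, if delta > 1/10, then x = -4 + 1/10 satisfies |x - (-4)| = 1/10 < delta but |f(x) - f(-4)| = 5 * 1/10 = 1/2, which is not < 1/2; so no larger delta works.
Hence the largest such delta is 1/10.

1/10


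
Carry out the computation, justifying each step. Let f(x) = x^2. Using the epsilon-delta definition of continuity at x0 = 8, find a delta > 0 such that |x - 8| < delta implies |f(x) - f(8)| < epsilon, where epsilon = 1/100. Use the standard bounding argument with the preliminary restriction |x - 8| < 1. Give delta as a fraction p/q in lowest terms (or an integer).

Factor: |x^2 - (8)^2| = |x - 8| * |x + 8|.
Impose |x - 8| < 1 first. Then |x + 8| = |(x - 8) + 2*(8)| <= |x - 8| + 2*|8| < 1 + 16 = 17.
So |x^2 - (8)^2| < delta * 17.
We need delta * 17 <= 1/100, i.e. delta <= 1/100/17 = 1/1700.
Since 1/1700 < 1, this is tighter than 1; take delta = 1/1700.
So delta = 1/1700 works.

1/1700


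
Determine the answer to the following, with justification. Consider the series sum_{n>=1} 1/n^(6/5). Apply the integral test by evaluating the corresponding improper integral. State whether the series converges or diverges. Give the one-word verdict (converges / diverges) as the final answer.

Let f(x) = x^(-6/5). Then f is positive, continuous, and decreasing on [1, infinity), so the integral test applies.
Compute the improper integral int_{1}^infinity f(x) dx:
  antiderivative F(x) = -5/x^(1/5).
  As x -> infinity, F(x) -> 0 (since p = 6/5 > 1).
  So int = F(infinity) - F(1) = 0 - (-5) = 5.
  Finite, so by the integral test, the series converges.

converges


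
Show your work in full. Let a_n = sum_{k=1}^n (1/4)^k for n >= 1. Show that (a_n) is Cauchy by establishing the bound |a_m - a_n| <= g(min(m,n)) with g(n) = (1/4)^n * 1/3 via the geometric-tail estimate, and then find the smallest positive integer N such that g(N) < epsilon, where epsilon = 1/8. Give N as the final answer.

For m > n >= 1: |a_m - a_n| = sum_{k=n+1}^m (1/4)^k < sum_{k=n+1}^infinity (1/4)^k = (1/4)^(n+1) / (1 - 1/4) = (1/4)^n * (1/4) * (4/3) = (1/4)^n * 1/3.
So g(n) = (1/4)^n / 3. Since g(n) -> 0, (a_n) is Cauchy.
Now solve g(N) < 1/8: (1/4)^N / 3 < 1/8 <=> 4^N > 1 / (3 * 1/8) = 8/3.
Check powers of 4: 4^0 = 1 <= 8/3, 4^1 = 4 > 8/3.
So the smallest such N is 1. Check: g(1) = 1/(3 * 4) = 1/12 < 1/8.

1


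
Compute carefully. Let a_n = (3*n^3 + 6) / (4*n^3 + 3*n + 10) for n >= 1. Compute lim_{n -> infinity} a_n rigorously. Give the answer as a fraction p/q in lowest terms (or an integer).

Divide numerator and denominator by n^3, the highest power:
numerator / n^3 = 3 + 6/n^3
denominator / n^3 = 4 + 3/n^2 + 10/n^3
As n -> infinity, all terms of the form c/n^k (k >= 1) tend to 0.
So numerator / n^3 -> 3 and denominator / n^3 -> 4.
Therefore lim a_n = 3/4.

3/4


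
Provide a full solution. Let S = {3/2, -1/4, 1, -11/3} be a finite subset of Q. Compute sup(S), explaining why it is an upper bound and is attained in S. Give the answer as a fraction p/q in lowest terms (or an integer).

S is finite, so sup(S) = max(S).
Sorted decreasing:
3/2, 1, -1/4, -11/3
The extremum is 3/2.
For every x in S, x <= 3/2. And 3/2 is in S, so it is attained.
Therefore sup(S) = 3/2.

3/2


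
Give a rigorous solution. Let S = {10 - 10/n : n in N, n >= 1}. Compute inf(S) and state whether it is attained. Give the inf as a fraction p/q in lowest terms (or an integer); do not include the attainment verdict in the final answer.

Analysis:
- Values: 0, 5, 20/3, 15/2, ... strictly increasing.
- Minimum is 0 (n=1); inf = 0 (attained).
- 10 - 10/n -> 10 from below; sup = 10, not attained.
Conclusion: inf(S) = 0, attained in S.

0


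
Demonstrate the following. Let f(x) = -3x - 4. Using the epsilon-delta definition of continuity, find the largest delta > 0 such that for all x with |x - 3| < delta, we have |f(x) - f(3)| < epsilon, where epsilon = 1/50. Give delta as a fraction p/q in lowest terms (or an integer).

We compute f(3) = -3*(3) - 4 = -13.
|f(x) - f(3)| = |-3x - 4 - (-13)| = |-3(x - 3)| = 3|x - 3|.
We need 3|x - 3| < 1/50, i.e. |x - 3| < 1/50 / 3 = 1/150.
So any delta <= 1/150 works. Conversely, if delta > 1/150, then x = 3 + 1/150 satisfies |x - 3| = 1/150 < delta but |f(x) - f(3)| = 3 * 1/150 = 1/50, which is not < 1/50; so no larger delta works.
Hence the largest such delta is 1/150.

1/150


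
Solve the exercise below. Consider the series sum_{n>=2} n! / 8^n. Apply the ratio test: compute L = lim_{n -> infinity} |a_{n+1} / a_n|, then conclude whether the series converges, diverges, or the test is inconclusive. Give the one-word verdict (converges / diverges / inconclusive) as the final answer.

Let a_n denote the general term. Form the ratio a_{n+1}/a_n and simplify:
a_{n+1}/a_n = n/8 + 1/8
Take the limit as n -> infinity: L = infinity.
Since L = infinity > 1 (or L = infinity), the ratio test implies the series diverges.

diverges


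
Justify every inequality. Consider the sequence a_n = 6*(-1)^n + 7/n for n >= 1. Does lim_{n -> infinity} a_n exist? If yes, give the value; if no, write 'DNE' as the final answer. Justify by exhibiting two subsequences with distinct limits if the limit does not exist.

Examine the behaviour of a_n along subsequences.
a_{2k} = 6 + 7/(2k) -> 6. a_{2k+1} = -6 + 7/(2k+1) -> -6.
Since these two subsequential limits are 6 and -6, distinct, the full sequence cannot converge (a convergent sequence has all subsequences tending to the same limit). So lim a_n does not exist.

DNE


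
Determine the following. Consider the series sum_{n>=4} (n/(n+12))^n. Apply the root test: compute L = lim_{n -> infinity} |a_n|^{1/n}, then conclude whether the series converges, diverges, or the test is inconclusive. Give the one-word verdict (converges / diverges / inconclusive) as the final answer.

Let a_n denote the general term. Form |a_n|^(1/n) and simplify:
|a_n|^(1/n) = n/(n + 12)
Take the limit as n -> infinity: L = 1.
Since L = 1, the root test is inconclusive. (In fact a_n = (n/(n+12))^n -> e^(-12) != 0, so the nth-term test shows divergence; but the root test itself gives no conclusion.)

inconclusive


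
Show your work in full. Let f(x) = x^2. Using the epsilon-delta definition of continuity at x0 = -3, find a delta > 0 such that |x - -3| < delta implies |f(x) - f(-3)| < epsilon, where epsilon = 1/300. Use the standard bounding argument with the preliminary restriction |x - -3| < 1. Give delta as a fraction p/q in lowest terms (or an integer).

Factor: |x^2 - (-3)^2| = |x - -3| * |x + -3|.
Impose |x - -3| < 1 first. Then |x + -3| = |(x - -3) + 2*(-3)| <= |x - -3| + 2*|-3| < 1 + 6 = 7.
So |x^2 - (-3)^2| < delta * 7.
We need delta * 7 <= 1/300, i.e. delta <= 1/300/7 = 1/2100.
Since 1/2100 < 1, this is tighter than 1; take delta = 1/2100.
So delta = 1/2100 works.

1/2100


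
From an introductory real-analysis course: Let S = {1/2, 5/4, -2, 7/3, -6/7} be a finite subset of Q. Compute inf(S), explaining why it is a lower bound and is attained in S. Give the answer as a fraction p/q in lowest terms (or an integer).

S is finite, so inf(S) = min(S).
Sorted increasing:
-2, -6/7, 1/2, 5/4, 7/3
The extremum is -2.
For every x in S, x >= -2. And -2 is in S, so it is attained.
Therefore inf(S) = -2.

-2


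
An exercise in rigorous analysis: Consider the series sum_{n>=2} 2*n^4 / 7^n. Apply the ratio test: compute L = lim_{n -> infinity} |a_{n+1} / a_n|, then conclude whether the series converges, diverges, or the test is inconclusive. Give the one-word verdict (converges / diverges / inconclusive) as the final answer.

Let a_n denote the general term. Form the ratio a_{n+1}/a_n and simplify:
a_{n+1}/a_n = (n + 1)^4/(7*n^4)
Take the limit as n -> infinity: L = 1/7.
Since L = 1/7 < 1, the ratio test implies the series converges.

converges


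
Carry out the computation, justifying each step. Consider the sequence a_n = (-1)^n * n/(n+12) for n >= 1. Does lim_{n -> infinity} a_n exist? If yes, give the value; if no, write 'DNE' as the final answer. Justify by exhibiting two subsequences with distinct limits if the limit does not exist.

Examine the behaviour of a_n along subsequences.
a_{2k} = 2k/(2k+12) -> 1. a_{2k+1} = -(2k+1)/(2k+13) -> -1.
Since these two subsequential limits are 1 and -1, distinct, the full sequence cannot converge (a convergent sequence has all subsequences tending to the same limit). So lim a_n does not exist.

DNE


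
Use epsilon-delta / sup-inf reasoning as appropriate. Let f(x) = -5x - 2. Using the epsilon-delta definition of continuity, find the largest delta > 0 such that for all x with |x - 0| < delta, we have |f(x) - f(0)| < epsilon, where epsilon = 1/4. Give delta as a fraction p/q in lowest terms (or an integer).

We compute f(0) = -5*(0) - 2 = -2.
|f(x) - f(0)| = |-5x - 2 - (-2)| = |-5(x - 0)| = 5|x - 0|.
We need 5|x - 0| < 1/4, i.e. |x - 0| < 1/4 / 5 = 1/20.
So any delta <= 1/20 works. Conversely, if delta > 1/20, then x = 0 + 1/20 satisfies |x - 0| = 1/20 < delta but |f(x) - f(0)| = 5 * 1/20 = 1/4, which is not < 1/4; so no larger delta works.
Hence the largest such delta is 1/20.

1/20
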